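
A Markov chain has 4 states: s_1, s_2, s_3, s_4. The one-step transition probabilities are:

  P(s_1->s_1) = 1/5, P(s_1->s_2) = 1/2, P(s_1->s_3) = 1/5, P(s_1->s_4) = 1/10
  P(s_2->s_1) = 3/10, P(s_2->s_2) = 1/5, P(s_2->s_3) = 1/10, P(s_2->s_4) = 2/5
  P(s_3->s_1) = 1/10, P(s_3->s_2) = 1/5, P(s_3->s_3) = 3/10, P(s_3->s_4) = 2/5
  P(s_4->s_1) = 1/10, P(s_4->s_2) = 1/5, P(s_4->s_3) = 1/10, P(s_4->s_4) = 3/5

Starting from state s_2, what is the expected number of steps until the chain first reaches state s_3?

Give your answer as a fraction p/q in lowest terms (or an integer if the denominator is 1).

Answer: 410/49

Derivation:
Let h_i = expected steps to first reach s_3 from state i.
Boundary: h_s_3 = 0.
First-step equations for the other states:
  h_s_1 = 1 + 1/5*h_s_1 + 1/2*h_s_2 + 1/5*h_s_3 + 1/10*h_s_4
  h_s_2 = 1 + 3/10*h_s_1 + 1/5*h_s_2 + 1/10*h_s_3 + 2/5*h_s_4
  h_s_4 = 1 + 1/10*h_s_1 + 1/5*h_s_2 + 1/10*h_s_3 + 3/5*h_s_4

Substituting h_s_3 = 0 and rearranging gives the linear system (I - Q) h = 1:
  [4/5, -1/2, -1/10] . (h_s_1, h_s_2, h_s_4) = 1
  [-3/10, 4/5, -2/5] . (h_s_1, h_s_2, h_s_4) = 1
  [-1/10, -1/5, 2/5] . (h_s_1, h_s_2, h_s_4) = 1

Solving yields:
  h_s_1 = 370/49
  h_s_2 = 410/49
  h_s_4 = 60/7

Starting state is s_2, so the expected hitting time is h_s_2 = 410/49.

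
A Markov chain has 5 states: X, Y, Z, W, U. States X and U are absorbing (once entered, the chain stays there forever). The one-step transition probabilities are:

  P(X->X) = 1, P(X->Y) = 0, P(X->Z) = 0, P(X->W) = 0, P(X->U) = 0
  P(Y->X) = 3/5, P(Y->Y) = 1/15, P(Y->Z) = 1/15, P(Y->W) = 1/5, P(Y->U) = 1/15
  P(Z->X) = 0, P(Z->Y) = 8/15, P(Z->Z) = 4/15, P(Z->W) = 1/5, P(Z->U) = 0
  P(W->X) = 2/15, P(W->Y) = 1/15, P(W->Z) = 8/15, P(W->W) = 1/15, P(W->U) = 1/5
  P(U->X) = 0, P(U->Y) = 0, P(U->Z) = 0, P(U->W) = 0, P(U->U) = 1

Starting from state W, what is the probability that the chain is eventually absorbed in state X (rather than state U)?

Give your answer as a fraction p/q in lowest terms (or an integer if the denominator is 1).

Answer: 967/1480

Derivation:
Let a_i = P(absorbed in X | start in state i).
Boundary conditions: a_X = 1, a_U = 0.
For each transient state i, a_i = sum_j P(i->j) * a_j:
  a_Y = 3/5*a_X + 1/15*a_Y + 1/15*a_Z + 1/5*a_W + 1/15*a_U
  a_Z = 0*a_X + 8/15*a_Y + 4/15*a_Z + 1/5*a_W + 0*a_U
  a_W = 2/15*a_X + 1/15*a_Y + 8/15*a_Z + 1/15*a_W + 1/5*a_U

Substituting a_X = 1 and a_U = 0, rearrange to (I - Q) a = r where r[i] = P(i -> X):
  [14/15, -1/15, -1/5] . (a_Y, a_Z, a_W) = 3/5
  [-8/15, 11/15, -1/5] . (a_Y, a_Z, a_W) = 0
  [-1/15, -8/15, 14/15] . (a_Y, a_Z, a_W) = 2/15

Solving yields:
  a_Y = 621/740
  a_Z = 1167/1480
  a_W = 967/1480

Starting state is W, so the absorption probability is a_W = 967/1480.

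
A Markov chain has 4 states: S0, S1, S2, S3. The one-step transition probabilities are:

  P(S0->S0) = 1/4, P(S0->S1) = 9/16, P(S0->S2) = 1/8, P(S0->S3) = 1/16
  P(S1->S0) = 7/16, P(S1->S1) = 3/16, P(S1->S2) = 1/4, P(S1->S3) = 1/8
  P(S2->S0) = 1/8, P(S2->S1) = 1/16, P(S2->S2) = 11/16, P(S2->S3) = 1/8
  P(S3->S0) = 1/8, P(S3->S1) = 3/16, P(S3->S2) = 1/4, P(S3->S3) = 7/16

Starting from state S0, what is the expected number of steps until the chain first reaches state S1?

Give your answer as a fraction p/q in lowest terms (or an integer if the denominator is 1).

Answer: 544/191

Derivation:
Let h_i = expected steps to first reach S1 from state i.
Boundary: h_S1 = 0.
First-step equations for the other states:
  h_S0 = 1 + 1/4*h_S0 + 9/16*h_S1 + 1/8*h_S2 + 1/16*h_S3
  h_S2 = 1 + 1/8*h_S0 + 1/16*h_S1 + 11/16*h_S2 + 1/8*h_S3
  h_S3 = 1 + 1/8*h_S0 + 3/16*h_S1 + 1/4*h_S2 + 7/16*h_S3

Substituting h_S1 = 0 and rearranging gives the linear system (I - Q) h = 1:
  [3/4, -1/8, -1/16] . (h_S0, h_S2, h_S3) = 1
  [-1/8, 5/16, -1/8] . (h_S0, h_S2, h_S3) = 1
  [-1/8, -1/4, 9/16] . (h_S0, h_S2, h_S3) = 1

Solving yields:
  h_S0 = 544/191
  h_S2 = 1232/191
  h_S3 = 1008/191

Starting state is S0, so the expected hitting time is h_S0 = 544/191.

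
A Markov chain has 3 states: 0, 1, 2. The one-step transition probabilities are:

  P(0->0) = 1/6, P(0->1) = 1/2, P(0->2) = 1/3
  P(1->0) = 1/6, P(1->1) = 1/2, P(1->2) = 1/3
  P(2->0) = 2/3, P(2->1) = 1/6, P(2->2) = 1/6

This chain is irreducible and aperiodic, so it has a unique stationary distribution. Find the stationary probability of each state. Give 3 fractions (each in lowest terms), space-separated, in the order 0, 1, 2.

Answer: 13/42 17/42 2/7

Derivation:
The stationary distribution satisfies pi = pi * P, i.e.:
  pi_0 = 1/6*pi_0 + 1/6*pi_1 + 2/3*pi_2
  pi_1 = 1/2*pi_0 + 1/2*pi_1 + 1/6*pi_2
  pi_2 = 1/3*pi_0 + 1/3*pi_1 + 1/6*pi_2
with normalization: pi_0 + pi_1 + pi_2 = 1.

Using the first 2 balance equations plus normalization, the linear system A*pi = b is:
  [-5/6, 1/6, 2/3] . pi = 0
  [1/2, -1/2, 1/6] . pi = 0
  [1, 1, 1] . pi = 1

Solving yields:
  pi_0 = 13/42
  pi_1 = 17/42
  pi_2 = 2/7

Verification (pi * P):
  13/42*1/6 + 17/42*1/6 + 2/7*2/3 = 13/42 = pi_0  (ok)
  13/42*1/2 + 17/42*1/2 + 2/7*1/6 = 17/42 = pi_1  (ok)
  13/42*1/3 + 17/42*1/3 + 2/7*1/6 = 2/7 = pi_2  (ok)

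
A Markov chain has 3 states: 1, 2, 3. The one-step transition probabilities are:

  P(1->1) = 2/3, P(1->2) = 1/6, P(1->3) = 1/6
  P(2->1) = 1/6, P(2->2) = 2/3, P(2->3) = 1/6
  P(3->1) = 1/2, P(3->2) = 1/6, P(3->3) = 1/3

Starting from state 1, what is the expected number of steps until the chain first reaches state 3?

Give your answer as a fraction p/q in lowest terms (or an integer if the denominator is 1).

Answer: 6

Derivation:
Let h_i = expected steps to first reach 3 from state i.
Boundary: h_3 = 0.
First-step equations for the other states:
  h_1 = 1 + 2/3*h_1 + 1/6*h_2 + 1/6*h_3
  h_2 = 1 + 1/6*h_1 + 2/3*h_2 + 1/6*h_3

Substituting h_3 = 0 and rearranging gives the linear system (I - Q) h = 1:
  [1/3, -1/6] . (h_1, h_2) = 1
  [-1/6, 1/3] . (h_1, h_2) = 1

Solving yields:
  h_1 = 6
  h_2 = 6

Starting state is 1, so the expected hitting time is h_1 = 6.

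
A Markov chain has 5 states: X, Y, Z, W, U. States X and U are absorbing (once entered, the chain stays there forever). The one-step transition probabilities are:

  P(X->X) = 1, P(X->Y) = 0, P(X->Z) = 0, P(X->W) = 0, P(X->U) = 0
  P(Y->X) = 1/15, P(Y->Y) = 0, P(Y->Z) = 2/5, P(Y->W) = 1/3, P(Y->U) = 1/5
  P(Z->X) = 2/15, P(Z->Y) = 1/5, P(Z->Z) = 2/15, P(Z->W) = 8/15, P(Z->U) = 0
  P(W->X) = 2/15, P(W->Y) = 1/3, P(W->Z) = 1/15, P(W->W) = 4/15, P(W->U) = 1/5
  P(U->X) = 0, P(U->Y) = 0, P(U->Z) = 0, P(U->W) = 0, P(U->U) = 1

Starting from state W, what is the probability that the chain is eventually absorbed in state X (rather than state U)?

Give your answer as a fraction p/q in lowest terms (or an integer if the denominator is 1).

Answer: 512/1247

Derivation:
Let a_i = P(absorbed in X | start in state i).
Boundary conditions: a_X = 1, a_U = 0.
For each transient state i, a_i = sum_j P(i->j) * a_j:
  a_Y = 1/15*a_X + 0*a_Y + 2/5*a_Z + 1/3*a_W + 1/5*a_U
  a_Z = 2/15*a_X + 1/5*a_Y + 2/15*a_Z + 8/15*a_W + 0*a_U
  a_W = 2/15*a_X + 1/3*a_Y + 1/15*a_Z + 4/15*a_W + 1/5*a_U

Substituting a_X = 1 and a_U = 0, rearrange to (I - Q) a = r where r[i] = P(i -> X):
  [1, -2/5, -1/3] . (a_Y, a_Z, a_W) = 1/15
  [-1/5, 13/15, -8/15] . (a_Y, a_Z, a_W) = 2/15
  [-1/3, -1/15, 11/15] . (a_Y, a_Z, a_W) = 2/15

Solving yields:
  a_Y = 503/1247
  a_Z = 623/1247
  a_W = 512/1247

Starting state is W, so the absorption probability is a_W = 512/1247.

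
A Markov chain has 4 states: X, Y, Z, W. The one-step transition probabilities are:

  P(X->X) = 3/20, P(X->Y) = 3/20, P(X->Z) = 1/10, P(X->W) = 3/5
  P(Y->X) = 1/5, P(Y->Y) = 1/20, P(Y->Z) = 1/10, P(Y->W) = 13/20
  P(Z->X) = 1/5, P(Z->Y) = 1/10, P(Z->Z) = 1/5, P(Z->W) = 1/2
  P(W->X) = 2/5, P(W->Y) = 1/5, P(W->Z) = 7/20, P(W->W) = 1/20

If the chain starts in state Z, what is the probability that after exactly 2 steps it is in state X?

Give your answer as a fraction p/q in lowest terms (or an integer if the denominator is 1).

Computing P^2 by repeated multiplication:
P^1 =
  X: [3/20, 3/20, 1/10, 3/5]
  Y: [1/5, 1/20, 1/10, 13/20]
  Z: [1/5, 1/10, 1/5, 1/2]
  W: [2/5, 1/5, 7/20, 1/20]
P^2 =
  X: [5/16, 4/25, 13/50, 107/400]
  Y: [8/25, 69/400, 109/400, 47/200]
  Z: [29/100, 31/200, 49/200, 31/100]
  W: [19/100, 23/200, 59/400, 219/400]

(P^2)[Z -> X] = 29/100

Answer: 29/100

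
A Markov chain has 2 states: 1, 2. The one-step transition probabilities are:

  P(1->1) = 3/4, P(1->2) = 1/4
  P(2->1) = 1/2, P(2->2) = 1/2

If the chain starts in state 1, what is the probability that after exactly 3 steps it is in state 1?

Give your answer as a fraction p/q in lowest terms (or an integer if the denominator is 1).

Computing P^3 by repeated multiplication:
P^1 =
  1: [3/4, 1/4]
  2: [1/2, 1/2]
P^2 =
  1: [11/16, 5/16]
  2: [5/8, 3/8]
P^3 =
  1: [43/64, 21/64]
  2: [21/32, 11/32]

(P^3)[1 -> 1] = 43/64

Answer: 43/64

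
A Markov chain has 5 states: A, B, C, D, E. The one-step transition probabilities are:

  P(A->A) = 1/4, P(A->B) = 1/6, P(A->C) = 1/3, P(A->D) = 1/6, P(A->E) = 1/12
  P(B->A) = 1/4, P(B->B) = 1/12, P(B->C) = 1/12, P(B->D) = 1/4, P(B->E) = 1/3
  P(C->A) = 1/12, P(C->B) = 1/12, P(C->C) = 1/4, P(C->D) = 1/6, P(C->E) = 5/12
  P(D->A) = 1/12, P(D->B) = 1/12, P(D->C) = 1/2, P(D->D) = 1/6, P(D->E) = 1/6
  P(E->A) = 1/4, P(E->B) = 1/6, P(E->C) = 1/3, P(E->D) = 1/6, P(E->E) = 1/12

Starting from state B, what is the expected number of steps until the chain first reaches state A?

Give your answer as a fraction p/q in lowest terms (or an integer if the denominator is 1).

Answer: 2620/453

Derivation:
Let h_i = expected steps to first reach A from state i.
Boundary: h_A = 0.
First-step equations for the other states:
  h_B = 1 + 1/4*h_A + 1/12*h_B + 1/12*h_C + 1/4*h_D + 1/3*h_E
  h_C = 1 + 1/12*h_A + 1/12*h_B + 1/4*h_C + 1/6*h_D + 5/12*h_E
  h_D = 1 + 1/12*h_A + 1/12*h_B + 1/2*h_C + 1/6*h_D + 1/6*h_E
  h_E = 1 + 1/4*h_A + 1/6*h_B + 1/3*h_C + 1/6*h_D + 1/12*h_E

Substituting h_A = 0 and rearranging gives the linear system (I - Q) h = 1:
  [11/12, -1/12, -1/4, -1/3] . (h_B, h_C, h_D, h_E) = 1
  [-1/12, 3/4, -1/6, -5/12] . (h_B, h_C, h_D, h_E) = 1
  [-1/12, -1/2, 5/6, -1/6] . (h_B, h_C, h_D, h_E) = 1
  [-1/6, -1/3, -1/6, 11/12] . (h_B, h_C, h_D, h_E) = 1

Solving yields:
  h_B = 2620/453
  h_C = 3092/453
  h_D = 3196/453
  h_E = 892/151

Starting state is B, so the expected hitting time is h_B = 2620/453.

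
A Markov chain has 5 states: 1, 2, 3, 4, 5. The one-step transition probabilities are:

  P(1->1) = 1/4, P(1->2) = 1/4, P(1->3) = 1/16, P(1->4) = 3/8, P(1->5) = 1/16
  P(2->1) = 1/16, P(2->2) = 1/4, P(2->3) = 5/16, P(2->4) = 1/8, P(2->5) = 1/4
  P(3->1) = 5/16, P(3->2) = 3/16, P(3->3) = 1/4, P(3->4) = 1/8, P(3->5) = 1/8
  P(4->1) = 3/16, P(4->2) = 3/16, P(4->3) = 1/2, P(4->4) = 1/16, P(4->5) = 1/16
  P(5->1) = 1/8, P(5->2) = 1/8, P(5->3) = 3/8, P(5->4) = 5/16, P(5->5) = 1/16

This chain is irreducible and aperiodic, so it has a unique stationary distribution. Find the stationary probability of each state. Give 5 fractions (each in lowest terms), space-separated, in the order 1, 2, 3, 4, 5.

The stationary distribution satisfies pi = pi * P, i.e.:
  pi_1 = 1/4*pi_1 + 1/16*pi_2 + 5/16*pi_3 + 3/16*pi_4 + 1/8*pi_5
  pi_2 = 1/4*pi_1 + 1/4*pi_2 + 3/16*pi_3 + 3/16*pi_4 + 1/8*pi_5
  pi_3 = 1/16*pi_1 + 5/16*pi_2 + 1/4*pi_3 + 1/2*pi_4 + 3/8*pi_5
  pi_4 = 3/8*pi_1 + 1/8*pi_2 + 1/8*pi_3 + 1/16*pi_4 + 5/16*pi_5
  pi_5 = 1/16*pi_1 + 1/4*pi_2 + 1/8*pi_3 + 1/16*pi_4 + 1/16*pi_5
with normalization: pi_1 + pi_2 + pi_3 + pi_4 + pi_5 = 1.

Using the first 4 balance equations plus normalization, the linear system A*pi = b is:
  [-3/4, 1/16, 5/16, 3/16, 1/8] . pi = 0
  [1/4, -3/4, 3/16, 3/16, 1/8] . pi = 0
  [1/16, 5/16, -3/4, 1/2, 3/8] . pi = 0
  [3/8, 1/8, 1/8, -15/16, 5/16] . pi = 0
  [1, 1, 1, 1, 1] . pi = 1

Solving yields:
  pi_1 = 15704/77425
  pi_2 = 15918/77425
  pi_3 = 4433/15485
  pi_4 = 14429/77425
  pi_5 = 9209/77425

Verification (pi * P):
  15704/77425*1/4 + 15918/77425*1/16 + 4433/15485*5/16 + 14429/77425*3/16 + 9209/77425*1/8 = 15704/77425 = pi_1  (ok)
  15704/77425*1/4 + 15918/77425*1/4 + 4433/15485*3/16 + 14429/77425*3/16 + 9209/77425*1/8 = 15918/77425 = pi_2  (ok)
  15704/77425*1/16 + 15918/77425*5/16 + 4433/15485*1/4 + 14429/77425*1/2 + 9209/77425*3/8 = 4433/15485 = pi_3  (ok)
  15704/77425*3/8 + 15918/77425*1/8 + 4433/15485*1/8 + 14429/77425*1/16 + 9209/77425*5/16 = 14429/77425 = pi_4  (ok)
  15704/77425*1/16 + 15918/77425*1/4 + 4433/15485*1/8 + 14429/77425*1/16 + 9209/77425*1/16 = 9209/77425 = pi_5  (ok)

Answer: 15704/77425 15918/77425 4433/15485 14429/77425 9209/77425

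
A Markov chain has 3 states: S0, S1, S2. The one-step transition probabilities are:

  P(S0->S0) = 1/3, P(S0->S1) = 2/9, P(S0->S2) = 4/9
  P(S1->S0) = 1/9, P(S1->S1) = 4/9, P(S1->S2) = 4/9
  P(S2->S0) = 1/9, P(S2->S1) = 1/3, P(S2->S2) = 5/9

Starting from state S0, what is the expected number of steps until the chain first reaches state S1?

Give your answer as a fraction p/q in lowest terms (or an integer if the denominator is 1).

Let h_i = expected steps to first reach S1 from state i.
Boundary: h_S1 = 0.
First-step equations for the other states:
  h_S0 = 1 + 1/3*h_S0 + 2/9*h_S1 + 4/9*h_S2
  h_S2 = 1 + 1/9*h_S0 + 1/3*h_S1 + 5/9*h_S2

Substituting h_S1 = 0 and rearranging gives the linear system (I - Q) h = 1:
  [2/3, -4/9] . (h_S0, h_S2) = 1
  [-1/9, 4/9] . (h_S0, h_S2) = 1

Solving yields:
  h_S0 = 18/5
  h_S2 = 63/20

Starting state is S0, so the expected hitting time is h_S0 = 18/5.

Answer: 18/5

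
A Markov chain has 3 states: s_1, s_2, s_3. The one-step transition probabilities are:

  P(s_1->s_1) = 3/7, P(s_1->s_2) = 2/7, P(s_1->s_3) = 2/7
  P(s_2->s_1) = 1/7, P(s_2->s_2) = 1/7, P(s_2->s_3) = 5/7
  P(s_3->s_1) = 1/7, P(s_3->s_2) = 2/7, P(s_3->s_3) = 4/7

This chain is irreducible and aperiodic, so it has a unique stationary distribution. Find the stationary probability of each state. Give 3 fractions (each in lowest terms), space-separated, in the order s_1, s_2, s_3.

Answer: 1/5 1/4 11/20

Derivation:
The stationary distribution satisfies pi = pi * P, i.e.:
  pi_s_1 = 3/7*pi_s_1 + 1/7*pi_s_2 + 1/7*pi_s_3
  pi_s_2 = 2/7*pi_s_1 + 1/7*pi_s_2 + 2/7*pi_s_3
  pi_s_3 = 2/7*pi_s_1 + 5/7*pi_s_2 + 4/7*pi_s_3
with normalization: pi_s_1 + pi_s_2 + pi_s_3 = 1.

Using the first 2 balance equations plus normalization, the linear system A*pi = b is:
  [-4/7, 1/7, 1/7] . pi = 0
  [2/7, -6/7, 2/7] . pi = 0
  [1, 1, 1] . pi = 1

Solving yields:
  pi_s_1 = 1/5
  pi_s_2 = 1/4
  pi_s_3 = 11/20

Verification (pi * P):
  1/5*3/7 + 1/4*1/7 + 11/20*1/7 = 1/5 = pi_s_1  (ok)
  1/5*2/7 + 1/4*1/7 + 11/20*2/7 = 1/4 = pi_s_2  (ok)
  1/5*2/7 + 1/4*5/7 + 11/20*4/7 = 11/20 = pi_s_3  (ok)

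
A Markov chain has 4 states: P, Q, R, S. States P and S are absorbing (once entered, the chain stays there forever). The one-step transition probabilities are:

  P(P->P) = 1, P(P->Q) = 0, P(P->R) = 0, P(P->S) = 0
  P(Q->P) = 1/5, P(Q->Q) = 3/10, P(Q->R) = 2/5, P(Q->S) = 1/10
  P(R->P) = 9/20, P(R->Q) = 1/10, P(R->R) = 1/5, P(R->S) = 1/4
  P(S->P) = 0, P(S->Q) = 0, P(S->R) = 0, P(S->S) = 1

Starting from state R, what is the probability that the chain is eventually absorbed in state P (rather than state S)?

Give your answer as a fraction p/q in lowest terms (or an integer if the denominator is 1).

Answer: 67/104

Derivation:
Let a_i = P(absorbed in P | start in state i).
Boundary conditions: a_P = 1, a_S = 0.
For each transient state i, a_i = sum_j P(i->j) * a_j:
  a_Q = 1/5*a_P + 3/10*a_Q + 2/5*a_R + 1/10*a_S
  a_R = 9/20*a_P + 1/10*a_Q + 1/5*a_R + 1/4*a_S

Substituting a_P = 1 and a_S = 0, rearrange to (I - Q) a = r where r[i] = P(i -> P):
  [7/10, -2/5] . (a_Q, a_R) = 1/5
  [-1/10, 4/5] . (a_Q, a_R) = 9/20

Solving yields:
  a_Q = 17/26
  a_R = 67/104

Starting state is R, so the absorption probability is a_R = 67/104.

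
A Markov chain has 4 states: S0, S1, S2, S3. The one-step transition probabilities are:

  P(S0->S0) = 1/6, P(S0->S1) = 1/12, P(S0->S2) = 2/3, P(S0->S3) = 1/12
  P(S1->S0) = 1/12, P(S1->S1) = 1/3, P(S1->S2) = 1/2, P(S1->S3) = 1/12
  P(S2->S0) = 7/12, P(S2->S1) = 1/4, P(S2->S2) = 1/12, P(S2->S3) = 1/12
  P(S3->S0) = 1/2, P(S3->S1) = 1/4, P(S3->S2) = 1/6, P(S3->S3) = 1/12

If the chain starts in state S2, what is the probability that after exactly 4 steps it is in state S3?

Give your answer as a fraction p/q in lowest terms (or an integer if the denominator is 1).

Answer: 1/12

Derivation:
Computing P^4 by repeated multiplication:
P^1 =
  S0: [1/6, 1/12, 2/3, 1/12]
  S1: [1/12, 1/3, 1/2, 1/12]
  S2: [7/12, 1/4, 1/12, 1/12]
  S3: [1/2, 1/4, 1/6, 1/12]
P^2 =
  S0: [67/144, 11/48, 2/9, 1/12]
  S1: [3/8, 19/72, 5/18, 1/12]
  S2: [5/24, 25/144, 77/144, 1/12]
  S3: [35/144, 3/16, 35/72, 1/12]
P^3 =
  S0: [463/1728, 331/1728, 395/864, 1/12]
  S1: [83/288, 181/864, 181/432, 1/12]
  S2: [29/72, 397/1728, 491/1728, 1/12]
  S3: [659/1728, 389/1728, 67/216, 1/12]
P^4 =
  S0: [7651/20736, 4589/20736, 47/144, 1/12]
  S1: [45/128, 2275/10368, 28/81, 1/12]
  S2: [1015/3456, 4189/20736, 8729/20736, 1/12]
  S3: [6323/20736, 4255/20736, 1405/3456, 1/12]

(P^4)[S2 -> S3] = 1/12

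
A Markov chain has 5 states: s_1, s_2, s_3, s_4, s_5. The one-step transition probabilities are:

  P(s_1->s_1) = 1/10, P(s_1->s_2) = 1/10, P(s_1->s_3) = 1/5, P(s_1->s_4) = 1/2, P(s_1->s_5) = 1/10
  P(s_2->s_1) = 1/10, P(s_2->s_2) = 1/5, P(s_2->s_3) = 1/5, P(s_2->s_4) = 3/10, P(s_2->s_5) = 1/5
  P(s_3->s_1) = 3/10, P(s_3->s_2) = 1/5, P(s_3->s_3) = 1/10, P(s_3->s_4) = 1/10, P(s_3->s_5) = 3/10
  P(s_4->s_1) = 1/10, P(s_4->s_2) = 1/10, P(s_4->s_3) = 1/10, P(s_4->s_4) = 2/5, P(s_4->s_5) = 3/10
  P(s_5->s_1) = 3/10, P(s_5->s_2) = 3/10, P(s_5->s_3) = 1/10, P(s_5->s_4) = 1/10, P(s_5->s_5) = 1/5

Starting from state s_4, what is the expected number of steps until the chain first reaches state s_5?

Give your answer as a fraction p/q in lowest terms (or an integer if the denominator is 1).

Answer: 80/21

Derivation:
Let h_i = expected steps to first reach s_5 from state i.
Boundary: h_s_5 = 0.
First-step equations for the other states:
  h_s_1 = 1 + 1/10*h_s_1 + 1/10*h_s_2 + 1/5*h_s_3 + 1/2*h_s_4 + 1/10*h_s_5
  h_s_2 = 1 + 1/10*h_s_1 + 1/5*h_s_2 + 1/5*h_s_3 + 3/10*h_s_4 + 1/5*h_s_5
  h_s_3 = 1 + 3/10*h_s_1 + 1/5*h_s_2 + 1/10*h_s_3 + 1/10*h_s_4 + 3/10*h_s_5
  h_s_4 = 1 + 1/10*h_s_1 + 1/10*h_s_2 + 1/10*h_s_3 + 2/5*h_s_4 + 3/10*h_s_5

Substituting h_s_5 = 0 and rearranging gives the linear system (I - Q) h = 1:
  [9/10, -1/10, -1/5, -1/2] . (h_s_1, h_s_2, h_s_3, h_s_4) = 1
  [-1/10, 4/5, -1/5, -3/10] . (h_s_1, h_s_2, h_s_3, h_s_4) = 1
  [-3/10, -1/5, 9/10, -1/10] . (h_s_1, h_s_2, h_s_3, h_s_4) = 1
  [-1/10, -1/10, -1/10, 3/5] . (h_s_1, h_s_2, h_s_3, h_s_4) = 1

Solving yields:
  h_s_1 = 10510/2289
  h_s_2 = 9740/2289
  h_s_3 = 3060/763
  h_s_4 = 80/21

Starting state is s_4, so the expected hitting time is h_s_4 = 80/21.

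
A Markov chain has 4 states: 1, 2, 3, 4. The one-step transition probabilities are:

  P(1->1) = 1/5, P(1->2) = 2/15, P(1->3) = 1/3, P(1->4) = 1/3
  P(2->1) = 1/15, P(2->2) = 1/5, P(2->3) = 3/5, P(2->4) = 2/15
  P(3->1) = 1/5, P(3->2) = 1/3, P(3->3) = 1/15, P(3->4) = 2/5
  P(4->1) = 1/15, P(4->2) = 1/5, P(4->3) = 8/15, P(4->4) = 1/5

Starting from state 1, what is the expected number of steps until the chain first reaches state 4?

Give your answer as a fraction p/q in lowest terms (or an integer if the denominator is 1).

Let h_i = expected steps to first reach 4 from state i.
Boundary: h_4 = 0.
First-step equations for the other states:
  h_1 = 1 + 1/5*h_1 + 2/15*h_2 + 1/3*h_3 + 1/3*h_4
  h_2 = 1 + 1/15*h_1 + 1/5*h_2 + 3/5*h_3 + 2/15*h_4
  h_3 = 1 + 1/5*h_1 + 1/3*h_2 + 1/15*h_3 + 2/5*h_4

Substituting h_4 = 0 and rearranging gives the linear system (I - Q) h = 1:
  [4/5, -2/15, -1/3] . (h_1, h_2, h_3) = 1
  [-1/15, 4/5, -3/5] . (h_1, h_2, h_3) = 1
  [-1/5, -1/3, 14/15] . (h_1, h_2, h_3) = 1

Solving yields:
  h_1 = 3810/1189
  h_2 = 4605/1189
  h_3 = 3735/1189

Starting state is 1, so the expected hitting time is h_1 = 3810/1189.

Answer: 3810/1189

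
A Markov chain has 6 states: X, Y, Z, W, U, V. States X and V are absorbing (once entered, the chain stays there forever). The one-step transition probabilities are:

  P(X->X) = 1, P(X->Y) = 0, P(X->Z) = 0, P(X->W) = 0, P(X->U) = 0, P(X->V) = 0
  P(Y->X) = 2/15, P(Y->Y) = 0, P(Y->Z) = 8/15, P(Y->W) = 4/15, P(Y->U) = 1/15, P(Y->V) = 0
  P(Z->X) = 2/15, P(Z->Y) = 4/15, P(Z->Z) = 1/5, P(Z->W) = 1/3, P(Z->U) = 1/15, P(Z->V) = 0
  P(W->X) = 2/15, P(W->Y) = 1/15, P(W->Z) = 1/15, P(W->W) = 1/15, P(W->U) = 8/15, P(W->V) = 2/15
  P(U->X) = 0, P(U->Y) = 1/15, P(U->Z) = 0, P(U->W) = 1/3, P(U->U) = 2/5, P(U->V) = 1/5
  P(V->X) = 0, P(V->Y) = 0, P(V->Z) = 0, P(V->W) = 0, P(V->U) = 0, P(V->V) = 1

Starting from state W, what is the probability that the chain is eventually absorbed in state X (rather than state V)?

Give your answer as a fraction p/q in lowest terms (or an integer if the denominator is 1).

Answer: 3646/9939

Derivation:
Let a_i = P(absorbed in X | start in state i).
Boundary conditions: a_X = 1, a_V = 0.
For each transient state i, a_i = sum_j P(i->j) * a_j:
  a_Y = 2/15*a_X + 0*a_Y + 8/15*a_Z + 4/15*a_W + 1/15*a_U + 0*a_V
  a_Z = 2/15*a_X + 4/15*a_Y + 1/5*a_Z + 1/3*a_W + 1/15*a_U + 0*a_V
  a_W = 2/15*a_X + 1/15*a_Y + 1/15*a_Z + 1/15*a_W + 8/15*a_U + 2/15*a_V
  a_U = 0*a_X + 1/15*a_Y + 0*a_Z + 1/3*a_W + 2/5*a_U + 1/5*a_V

Substituting a_X = 1 and a_V = 0, rearrange to (I - Q) a = r where r[i] = P(i -> X):
  [1, -8/15, -4/15, -1/15] . (a_Y, a_Z, a_W, a_U) = 2/15
  [-4/15, 4/5, -1/3, -1/15] . (a_Y, a_Z, a_W, a_U) = 2/15
  [-1/15, -1/15, 14/15, -8/15] . (a_Y, a_Z, a_W, a_U) = 2/15
  [-1/15, 0, -1/3, 3/5] . (a_Y, a_Z, a_W, a_U) = 0

Solving yields:
  a_Y = 5206/9939
  a_Z = 5128/9939
  a_W = 3646/9939
  a_U = 868/3313

Starting state is W, so the absorption probability is a_W = 3646/9939.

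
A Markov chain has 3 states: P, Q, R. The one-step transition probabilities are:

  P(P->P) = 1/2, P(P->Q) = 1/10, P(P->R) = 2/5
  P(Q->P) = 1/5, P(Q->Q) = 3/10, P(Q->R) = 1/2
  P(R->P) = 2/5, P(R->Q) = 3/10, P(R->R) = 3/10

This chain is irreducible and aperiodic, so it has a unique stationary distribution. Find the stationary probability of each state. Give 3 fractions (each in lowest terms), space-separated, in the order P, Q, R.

Answer: 17/43 19/86 33/86

Derivation:
The stationary distribution satisfies pi = pi * P, i.e.:
  pi_P = 1/2*pi_P + 1/5*pi_Q + 2/5*pi_R
  pi_Q = 1/10*pi_P + 3/10*pi_Q + 3/10*pi_R
  pi_R = 2/5*pi_P + 1/2*pi_Q + 3/10*pi_R
with normalization: pi_P + pi_Q + pi_R = 1.

Using the first 2 balance equations plus normalization, the linear system A*pi = b is:
  [-1/2, 1/5, 2/5] . pi = 0
  [1/10, -7/10, 3/10] . pi = 0
  [1, 1, 1] . pi = 1

Solving yields:
  pi_P = 17/43
  pi_Q = 19/86
  pi_R = 33/86

Verification (pi * P):
  17/43*1/2 + 19/86*1/5 + 33/86*2/5 = 17/43 = pi_P  (ok)
  17/43*1/10 + 19/86*3/10 + 33/86*3/10 = 19/86 = pi_Q  (ok)
  17/43*2/5 + 19/86*1/2 + 33/86*3/10 = 33/86 = pi_R  (ok)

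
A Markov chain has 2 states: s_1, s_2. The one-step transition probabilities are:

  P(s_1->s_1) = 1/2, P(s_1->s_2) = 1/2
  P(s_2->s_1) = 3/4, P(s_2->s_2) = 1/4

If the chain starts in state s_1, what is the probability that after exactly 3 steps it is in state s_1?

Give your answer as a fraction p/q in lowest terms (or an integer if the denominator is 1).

Answer: 19/32

Derivation:
Computing P^3 by repeated multiplication:
P^1 =
  s_1: [1/2, 1/2]
  s_2: [3/4, 1/4]
P^2 =
  s_1: [5/8, 3/8]
  s_2: [9/16, 7/16]
P^3 =
  s_1: [19/32, 13/32]
  s_2: [39/64, 25/64]

(P^3)[s_1 -> s_1] = 19/32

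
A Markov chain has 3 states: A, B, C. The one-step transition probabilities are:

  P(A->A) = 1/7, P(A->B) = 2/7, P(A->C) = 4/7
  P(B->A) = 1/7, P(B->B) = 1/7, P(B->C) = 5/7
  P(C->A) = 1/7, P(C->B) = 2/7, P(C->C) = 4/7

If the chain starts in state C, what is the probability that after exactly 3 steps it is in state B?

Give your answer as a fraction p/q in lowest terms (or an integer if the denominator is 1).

Answer: 86/343

Derivation:
Computing P^3 by repeated multiplication:
P^1 =
  A: [1/7, 2/7, 4/7]
  B: [1/7, 1/7, 5/7]
  C: [1/7, 2/7, 4/7]
P^2 =
  A: [1/7, 12/49, 30/49]
  B: [1/7, 13/49, 29/49]
  C: [1/7, 12/49, 30/49]
P^3 =
  A: [1/7, 86/343, 208/343]
  B: [1/7, 85/343, 209/343]
  C: [1/7, 86/343, 208/343]

(P^3)[C -> B] = 86/343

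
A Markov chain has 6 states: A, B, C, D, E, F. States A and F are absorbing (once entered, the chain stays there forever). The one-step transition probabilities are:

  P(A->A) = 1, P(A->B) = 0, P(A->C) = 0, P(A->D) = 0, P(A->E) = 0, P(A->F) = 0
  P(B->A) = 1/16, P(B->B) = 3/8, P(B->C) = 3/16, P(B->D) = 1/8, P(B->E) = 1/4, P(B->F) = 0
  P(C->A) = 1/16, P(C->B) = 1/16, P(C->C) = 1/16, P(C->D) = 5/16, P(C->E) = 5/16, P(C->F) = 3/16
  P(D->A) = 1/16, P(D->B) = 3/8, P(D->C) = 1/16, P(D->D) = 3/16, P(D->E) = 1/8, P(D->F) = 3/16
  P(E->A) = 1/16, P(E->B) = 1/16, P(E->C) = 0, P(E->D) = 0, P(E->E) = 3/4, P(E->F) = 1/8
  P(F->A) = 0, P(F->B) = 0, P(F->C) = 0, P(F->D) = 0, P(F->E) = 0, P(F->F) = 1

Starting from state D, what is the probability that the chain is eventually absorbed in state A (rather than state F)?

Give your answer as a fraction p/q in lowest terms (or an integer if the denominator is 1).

Let a_i = P(absorbed in A | start in state i).
Boundary conditions: a_A = 1, a_F = 0.
For each transient state i, a_i = sum_j P(i->j) * a_j:
  a_B = 1/16*a_A + 3/8*a_B + 3/16*a_C + 1/8*a_D + 1/4*a_E + 0*a_F
  a_C = 1/16*a_A + 1/16*a_B + 1/16*a_C + 5/16*a_D + 5/16*a_E + 3/16*a_F
  a_D = 1/16*a_A + 3/8*a_B + 1/16*a_C + 3/16*a_D + 1/8*a_E + 3/16*a_F
  a_E = 1/16*a_A + 1/16*a_B + 0*a_C + 0*a_D + 3/4*a_E + 1/8*a_F

Substituting a_A = 1 and a_F = 0, rearrange to (I - Q) a = r where r[i] = P(i -> A):
  [5/8, -3/16, -1/8, -1/4] . (a_B, a_C, a_D, a_E) = 1/16
  [-1/16, 15/16, -5/16, -5/16] . (a_B, a_C, a_D, a_E) = 1/16
  [-3/8, -1/16, 13/16, -1/8] . (a_B, a_C, a_D, a_E) = 1/16
  [-1/16, 0, 0, 1/4] . (a_B, a_C, a_D, a_E) = 1/16

Solving yields:
  a_B = 2159/5301
  a_C = 1727/5301
  a_D = 32/93
  a_E = 1865/5301

Starting state is D, so the absorption probability is a_D = 32/93.

Answer: 32/93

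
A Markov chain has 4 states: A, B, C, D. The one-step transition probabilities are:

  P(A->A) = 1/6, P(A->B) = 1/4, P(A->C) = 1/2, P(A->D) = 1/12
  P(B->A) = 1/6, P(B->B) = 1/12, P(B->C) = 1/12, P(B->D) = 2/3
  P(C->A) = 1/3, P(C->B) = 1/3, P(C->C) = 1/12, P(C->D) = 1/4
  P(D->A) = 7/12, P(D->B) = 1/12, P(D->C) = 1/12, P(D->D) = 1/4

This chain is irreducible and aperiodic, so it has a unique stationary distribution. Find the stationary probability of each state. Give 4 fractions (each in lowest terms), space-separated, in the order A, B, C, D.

The stationary distribution satisfies pi = pi * P, i.e.:
  pi_A = 1/6*pi_A + 1/6*pi_B + 1/3*pi_C + 7/12*pi_D
  pi_B = 1/4*pi_A + 1/12*pi_B + 1/3*pi_C + 1/12*pi_D
  pi_C = 1/2*pi_A + 1/12*pi_B + 1/12*pi_C + 1/12*pi_D
  pi_D = 1/12*pi_A + 2/3*pi_B + 1/4*pi_C + 1/4*pi_D
with normalization: pi_A + pi_B + pi_C + pi_D = 1.

Using the first 3 balance equations plus normalization, the linear system A*pi = b is:
  [-5/6, 1/6, 1/3, 7/12] . pi = 0
  [1/4, -11/12, 1/3, 1/12] . pi = 0
  [1/2, 1/12, -11/12, 1/12] . pi = 0
  [1, 1, 1, 1] . pi = 1

Solving yields:
  pi_A = 299/941
  pi_B = 179/941
  pi_C = 203/941
  pi_D = 260/941

Verification (pi * P):
  299/941*1/6 + 179/941*1/6 + 203/941*1/3 + 260/941*7/12 = 299/941 = pi_A  (ok)
  299/941*1/4 + 179/941*1/12 + 203/941*1/3 + 260/941*1/12 = 179/941 = pi_B  (ok)
  299/941*1/2 + 179/941*1/12 + 203/941*1/12 + 260/941*1/12 = 203/941 = pi_C  (ok)
  299/941*1/12 + 179/941*2/3 + 203/941*1/4 + 260/941*1/4 = 260/941 = pi_D  (ok)

Answer: 299/941 179/941 203/941 260/941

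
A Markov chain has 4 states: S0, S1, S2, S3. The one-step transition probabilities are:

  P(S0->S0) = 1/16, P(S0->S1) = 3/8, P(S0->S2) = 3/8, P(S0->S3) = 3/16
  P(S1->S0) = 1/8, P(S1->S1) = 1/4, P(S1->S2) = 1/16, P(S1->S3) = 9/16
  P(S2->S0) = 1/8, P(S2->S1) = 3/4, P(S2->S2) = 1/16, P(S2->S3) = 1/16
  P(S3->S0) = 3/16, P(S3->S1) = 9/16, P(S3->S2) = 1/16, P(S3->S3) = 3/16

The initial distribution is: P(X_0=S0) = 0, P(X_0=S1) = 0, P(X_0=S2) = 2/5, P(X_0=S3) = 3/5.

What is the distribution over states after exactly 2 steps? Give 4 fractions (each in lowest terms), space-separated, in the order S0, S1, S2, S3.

Propagating the distribution step by step (d_{t+1} = d_t * P):
d_0 = (S0=0, S1=0, S2=2/5, S3=3/5)
  d_1[S0] = 0*1/16 + 0*1/8 + 2/5*1/8 + 3/5*3/16 = 13/80
  d_1[S1] = 0*3/8 + 0*1/4 + 2/5*3/4 + 3/5*9/16 = 51/80
  d_1[S2] = 0*3/8 + 0*1/16 + 2/5*1/16 + 3/5*1/16 = 1/16
  d_1[S3] = 0*3/16 + 0*9/16 + 2/5*1/16 + 3/5*3/16 = 11/80
d_1 = (S0=13/80, S1=51/80, S2=1/16, S3=11/80)
  d_2[S0] = 13/80*1/16 + 51/80*1/8 + 1/16*1/8 + 11/80*3/16 = 79/640
  d_2[S1] = 13/80*3/8 + 51/80*1/4 + 1/16*3/4 + 11/80*9/16 = 441/1280
  d_2[S2] = 13/80*3/8 + 51/80*1/16 + 1/16*1/16 + 11/80*1/16 = 29/256
  d_2[S3] = 13/80*3/16 + 51/80*9/16 + 1/16*1/16 + 11/80*3/16 = 67/160
d_2 = (S0=79/640, S1=441/1280, S2=29/256, S3=67/160)

Answer: 79/640 441/1280 29/256 67/160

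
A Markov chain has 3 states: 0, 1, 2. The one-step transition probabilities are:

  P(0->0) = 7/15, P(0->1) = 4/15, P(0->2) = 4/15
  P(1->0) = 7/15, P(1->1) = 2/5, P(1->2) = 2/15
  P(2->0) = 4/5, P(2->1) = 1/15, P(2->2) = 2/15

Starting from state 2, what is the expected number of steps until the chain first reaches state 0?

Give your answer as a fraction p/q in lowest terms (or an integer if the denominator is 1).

Let h_i = expected steps to first reach 0 from state i.
Boundary: h_0 = 0.
First-step equations for the other states:
  h_1 = 1 + 7/15*h_0 + 2/5*h_1 + 2/15*h_2
  h_2 = 1 + 4/5*h_0 + 1/15*h_1 + 2/15*h_2

Substituting h_0 = 0 and rearranging gives the linear system (I - Q) h = 1:
  [3/5, -2/15] . (h_1, h_2) = 1
  [-1/15, 13/15] . (h_1, h_2) = 1

Solving yields:
  h_1 = 45/23
  h_2 = 30/23

Starting state is 2, so the expected hitting time is h_2 = 30/23.

Answer: 30/23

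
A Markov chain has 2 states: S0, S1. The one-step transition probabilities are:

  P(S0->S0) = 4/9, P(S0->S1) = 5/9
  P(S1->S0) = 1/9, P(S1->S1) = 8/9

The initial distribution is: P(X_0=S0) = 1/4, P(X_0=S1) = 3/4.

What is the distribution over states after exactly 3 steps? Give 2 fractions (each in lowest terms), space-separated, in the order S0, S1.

Propagating the distribution step by step (d_{t+1} = d_t * P):
d_0 = (S0=1/4, S1=3/4)
  d_1[S0] = 1/4*4/9 + 3/4*1/9 = 7/36
  d_1[S1] = 1/4*5/9 + 3/4*8/9 = 29/36
d_1 = (S0=7/36, S1=29/36)
  d_2[S0] = 7/36*4/9 + 29/36*1/9 = 19/108
  d_2[S1] = 7/36*5/9 + 29/36*8/9 = 89/108
d_2 = (S0=19/108, S1=89/108)
  d_3[S0] = 19/108*4/9 + 89/108*1/9 = 55/324
  d_3[S1] = 19/108*5/9 + 89/108*8/9 = 269/324
d_3 = (S0=55/324, S1=269/324)

Answer: 55/324 269/324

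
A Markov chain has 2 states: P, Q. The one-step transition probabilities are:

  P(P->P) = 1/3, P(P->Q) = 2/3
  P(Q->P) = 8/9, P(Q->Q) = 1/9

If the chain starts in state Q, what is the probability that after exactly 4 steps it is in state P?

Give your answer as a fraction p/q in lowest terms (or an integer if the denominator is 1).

Answer: 3392/6561

Derivation:
Computing P^4 by repeated multiplication:
P^1 =
  P: [1/3, 2/3]
  Q: [8/9, 1/9]
P^2 =
  P: [19/27, 8/27]
  Q: [32/81, 49/81]
P^3 =
  P: [121/243, 122/243]
  Q: [488/729, 241/729]
P^4 =
  P: [1339/2187, 848/2187]
  Q: [3392/6561, 3169/6561]

(P^4)[Q -> P] = 3392/6561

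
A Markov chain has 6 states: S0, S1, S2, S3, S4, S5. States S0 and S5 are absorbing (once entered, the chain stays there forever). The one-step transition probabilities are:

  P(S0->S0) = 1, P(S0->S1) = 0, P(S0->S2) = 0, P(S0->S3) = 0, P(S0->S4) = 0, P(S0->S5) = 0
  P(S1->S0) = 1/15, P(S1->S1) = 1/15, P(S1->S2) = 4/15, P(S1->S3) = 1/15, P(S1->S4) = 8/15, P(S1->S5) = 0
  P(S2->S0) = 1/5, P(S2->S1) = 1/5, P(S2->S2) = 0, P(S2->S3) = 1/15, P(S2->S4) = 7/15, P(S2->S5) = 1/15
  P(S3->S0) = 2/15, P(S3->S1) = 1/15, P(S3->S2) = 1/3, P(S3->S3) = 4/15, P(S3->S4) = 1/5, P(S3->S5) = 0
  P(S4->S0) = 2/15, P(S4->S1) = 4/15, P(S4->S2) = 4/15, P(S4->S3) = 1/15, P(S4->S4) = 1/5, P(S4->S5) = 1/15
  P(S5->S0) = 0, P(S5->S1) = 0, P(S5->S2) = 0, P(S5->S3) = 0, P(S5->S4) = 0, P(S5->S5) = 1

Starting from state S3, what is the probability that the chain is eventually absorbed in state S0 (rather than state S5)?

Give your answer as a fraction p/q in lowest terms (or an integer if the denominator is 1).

Let a_i = P(absorbed in S0 | start in state i).
Boundary conditions: a_S0 = 1, a_S5 = 0.
For each transient state i, a_i = sum_j P(i->j) * a_j:
  a_S1 = 1/15*a_S0 + 1/15*a_S1 + 4/15*a_S2 + 1/15*a_S3 + 8/15*a_S4 + 0*a_S5
  a_S2 = 1/5*a_S0 + 1/5*a_S1 + 0*a_S2 + 1/15*a_S3 + 7/15*a_S4 + 1/15*a_S5
  a_S3 = 2/15*a_S0 + 1/15*a_S1 + 1/3*a_S2 + 4/15*a_S3 + 1/5*a_S4 + 0*a_S5
  a_S4 = 2/15*a_S0 + 4/15*a_S1 + 4/15*a_S2 + 1/15*a_S3 + 1/5*a_S4 + 1/15*a_S5

Substituting a_S0 = 1 and a_S5 = 0, rearrange to (I - Q) a = r where r[i] = P(i -> S0):
  [14/15, -4/15, -1/15, -8/15] . (a_S1, a_S2, a_S3, a_S4) = 1/15
  [-1/5, 1, -1/15, -7/15] . (a_S1, a_S2, a_S3, a_S4) = 1/5
  [-1/15, -1/3, 11/15, -1/5] . (a_S1, a_S2, a_S3, a_S4) = 2/15
  [-4/15, -4/15, -1/15, 4/5] . (a_S1, a_S2, a_S3, a_S4) = 2/15

Solving yields:
  a_S1 = 429/562
  a_S2 = 1053/1405
  a_S3 = 1114/1405
  a_S4 = 2071/2810

Starting state is S3, so the absorption probability is a_S3 = 1114/1405.

Answer: 1114/1405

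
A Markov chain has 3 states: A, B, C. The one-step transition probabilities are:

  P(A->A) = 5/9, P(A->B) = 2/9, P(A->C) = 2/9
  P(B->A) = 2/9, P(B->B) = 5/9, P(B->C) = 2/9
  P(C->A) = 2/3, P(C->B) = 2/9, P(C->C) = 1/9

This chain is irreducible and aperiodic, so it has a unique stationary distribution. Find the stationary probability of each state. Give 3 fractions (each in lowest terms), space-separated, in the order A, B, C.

The stationary distribution satisfies pi = pi * P, i.e.:
  pi_A = 5/9*pi_A + 2/9*pi_B + 2/3*pi_C
  pi_B = 2/9*pi_A + 5/9*pi_B + 2/9*pi_C
  pi_C = 2/9*pi_A + 2/9*pi_B + 1/9*pi_C
with normalization: pi_A + pi_B + pi_C = 1.

Using the first 2 balance equations plus normalization, the linear system A*pi = b is:
  [-4/9, 2/9, 2/3] . pi = 0
  [2/9, -4/9, 2/9] . pi = 0
  [1, 1, 1] . pi = 1

Solving yields:
  pi_A = 7/15
  pi_B = 1/3
  pi_C = 1/5

Verification (pi * P):
  7/15*5/9 + 1/3*2/9 + 1/5*2/3 = 7/15 = pi_A  (ok)
  7/15*2/9 + 1/3*5/9 + 1/5*2/9 = 1/3 = pi_B  (ok)
  7/15*2/9 + 1/3*2/9 + 1/5*1/9 = 1/5 = pi_C  (ok)

Answer: 7/15 1/3 1/5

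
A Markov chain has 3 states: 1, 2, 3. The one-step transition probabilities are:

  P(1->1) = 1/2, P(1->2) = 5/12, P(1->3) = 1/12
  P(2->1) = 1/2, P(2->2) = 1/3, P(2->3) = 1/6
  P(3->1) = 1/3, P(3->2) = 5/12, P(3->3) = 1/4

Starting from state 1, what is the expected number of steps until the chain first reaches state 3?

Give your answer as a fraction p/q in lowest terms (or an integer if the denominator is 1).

Let h_i = expected steps to first reach 3 from state i.
Boundary: h_3 = 0.
First-step equations for the other states:
  h_1 = 1 + 1/2*h_1 + 5/12*h_2 + 1/12*h_3
  h_2 = 1 + 1/2*h_1 + 1/3*h_2 + 1/6*h_3

Substituting h_3 = 0 and rearranging gives the linear system (I - Q) h = 1:
  [1/2, -5/12] . (h_1, h_2) = 1
  [-1/2, 2/3] . (h_1, h_2) = 1

Solving yields:
  h_1 = 26/3
  h_2 = 8

Starting state is 1, so the expected hitting time is h_1 = 26/3.

Answer: 26/3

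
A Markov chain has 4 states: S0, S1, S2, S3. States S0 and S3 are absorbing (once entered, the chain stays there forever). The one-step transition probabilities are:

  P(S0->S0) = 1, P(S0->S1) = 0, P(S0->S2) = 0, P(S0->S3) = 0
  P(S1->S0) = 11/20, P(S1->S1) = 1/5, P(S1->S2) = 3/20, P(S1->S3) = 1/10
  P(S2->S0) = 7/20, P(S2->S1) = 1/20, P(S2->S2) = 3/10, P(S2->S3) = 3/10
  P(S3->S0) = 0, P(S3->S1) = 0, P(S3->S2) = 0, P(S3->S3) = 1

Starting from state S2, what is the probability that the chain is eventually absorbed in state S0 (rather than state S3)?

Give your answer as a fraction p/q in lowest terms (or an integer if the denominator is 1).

Let a_i = P(absorbed in S0 | start in state i).
Boundary conditions: a_S0 = 1, a_S3 = 0.
For each transient state i, a_i = sum_j P(i->j) * a_j:
  a_S1 = 11/20*a_S0 + 1/5*a_S1 + 3/20*a_S2 + 1/10*a_S3
  a_S2 = 7/20*a_S0 + 1/20*a_S1 + 3/10*a_S2 + 3/10*a_S3

Substituting a_S0 = 1 and a_S3 = 0, rearrange to (I - Q) a = r where r[i] = P(i -> S0):
  [4/5, -3/20] . (a_S1, a_S2) = 11/20
  [-1/20, 7/10] . (a_S1, a_S2) = 7/20

Solving yields:
  a_S1 = 175/221
  a_S2 = 123/221

Starting state is S2, so the absorption probability is a_S2 = 123/221.

Answer: 123/221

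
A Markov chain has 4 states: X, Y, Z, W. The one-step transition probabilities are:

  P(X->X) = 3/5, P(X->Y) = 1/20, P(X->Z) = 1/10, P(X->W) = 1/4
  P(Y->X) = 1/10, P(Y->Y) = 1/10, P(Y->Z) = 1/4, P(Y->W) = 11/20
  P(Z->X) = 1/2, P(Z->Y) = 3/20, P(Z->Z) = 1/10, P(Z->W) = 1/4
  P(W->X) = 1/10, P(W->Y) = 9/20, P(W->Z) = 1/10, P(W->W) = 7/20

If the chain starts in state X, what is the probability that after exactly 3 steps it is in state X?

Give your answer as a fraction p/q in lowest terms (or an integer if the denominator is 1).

Answer: 363/1000

Derivation:
Computing P^3 by repeated multiplication:
P^1 =
  X: [3/5, 1/20, 1/10, 1/4]
  Y: [1/10, 1/10, 1/4, 11/20]
  Z: [1/2, 3/20, 1/10, 1/4]
  W: [1/10, 9/20, 1/10, 7/20]
P^2 =
  X: [11/25, 13/80, 43/400, 29/100]
  Y: [1/4, 3/10, 23/200, 67/200]
  Z: [39/100, 67/400, 49/400, 8/25]
  W: [19/100, 89/400, 67/400, 21/50]
P^3 =
  X: [363/1000, 1479/8000, 199/1600, 1311/4000]
  Y: [271/1000, 421/2000, 29/200, 747/2000]
  Z: [43/125, 1589/8000, 1001/8000, 1329/4000]
  W: [131/500, 1967/8000, 1067/8000, 287/800]

(P^3)[X -> X] = 363/1000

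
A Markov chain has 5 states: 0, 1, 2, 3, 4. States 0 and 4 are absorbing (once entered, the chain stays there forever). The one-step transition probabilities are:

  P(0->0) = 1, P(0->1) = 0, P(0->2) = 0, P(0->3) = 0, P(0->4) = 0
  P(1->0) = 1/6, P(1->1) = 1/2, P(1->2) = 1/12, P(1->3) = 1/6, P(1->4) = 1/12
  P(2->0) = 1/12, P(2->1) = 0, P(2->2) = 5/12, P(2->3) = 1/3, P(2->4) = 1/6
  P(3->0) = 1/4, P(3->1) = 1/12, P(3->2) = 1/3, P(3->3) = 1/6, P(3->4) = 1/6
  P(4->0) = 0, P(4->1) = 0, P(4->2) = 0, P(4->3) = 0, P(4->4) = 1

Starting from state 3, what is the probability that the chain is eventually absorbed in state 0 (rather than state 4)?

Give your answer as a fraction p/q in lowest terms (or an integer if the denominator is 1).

Answer: 55/102

Derivation:
Let a_i = P(absorbed in 0 | start in state i).
Boundary conditions: a_0 = 1, a_4 = 0.
For each transient state i, a_i = sum_j P(i->j) * a_j:
  a_1 = 1/6*a_0 + 1/2*a_1 + 1/12*a_2 + 1/6*a_3 + 1/12*a_4
  a_2 = 1/12*a_0 + 0*a_1 + 5/12*a_2 + 1/3*a_3 + 1/6*a_4
  a_3 = 1/4*a_0 + 1/12*a_1 + 1/3*a_2 + 1/6*a_3 + 1/6*a_4

Substituting a_0 = 1 and a_4 = 0, rearrange to (I - Q) a = r where r[i] = P(i -> 0):
  [1/2, -1/12, -1/6] . (a_1, a_2, a_3) = 1/6
  [0, 7/12, -1/3] . (a_1, a_2, a_3) = 1/12
  [-1/12, -1/3, 5/6] . (a_1, a_2, a_3) = 1/4

Solving yields:
  a_1 = 10/17
  a_2 = 23/51
  a_3 = 55/102

Starting state is 3, so the absorption probability is a_3 = 55/102.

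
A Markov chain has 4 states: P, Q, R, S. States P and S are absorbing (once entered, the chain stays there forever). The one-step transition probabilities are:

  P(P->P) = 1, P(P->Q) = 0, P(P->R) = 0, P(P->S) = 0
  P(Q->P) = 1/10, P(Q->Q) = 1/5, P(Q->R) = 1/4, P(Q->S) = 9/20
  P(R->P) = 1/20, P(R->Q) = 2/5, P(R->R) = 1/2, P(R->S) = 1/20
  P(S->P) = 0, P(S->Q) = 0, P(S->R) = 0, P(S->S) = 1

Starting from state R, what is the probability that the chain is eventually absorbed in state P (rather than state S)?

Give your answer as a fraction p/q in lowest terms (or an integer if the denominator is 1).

Answer: 4/15

Derivation:
Let a_i = P(absorbed in P | start in state i).
Boundary conditions: a_P = 1, a_S = 0.
For each transient state i, a_i = sum_j P(i->j) * a_j:
  a_Q = 1/10*a_P + 1/5*a_Q + 1/4*a_R + 9/20*a_S
  a_R = 1/20*a_P + 2/5*a_Q + 1/2*a_R + 1/20*a_S

Substituting a_P = 1 and a_S = 0, rearrange to (I - Q) a = r where r[i] = P(i -> P):
  [4/5, -1/4] . (a_Q, a_R) = 1/10
  [-2/5, 1/2] . (a_Q, a_R) = 1/20

Solving yields:
  a_Q = 5/24
  a_R = 4/15

Starting state is R, so the absorption probability is a_R = 4/15.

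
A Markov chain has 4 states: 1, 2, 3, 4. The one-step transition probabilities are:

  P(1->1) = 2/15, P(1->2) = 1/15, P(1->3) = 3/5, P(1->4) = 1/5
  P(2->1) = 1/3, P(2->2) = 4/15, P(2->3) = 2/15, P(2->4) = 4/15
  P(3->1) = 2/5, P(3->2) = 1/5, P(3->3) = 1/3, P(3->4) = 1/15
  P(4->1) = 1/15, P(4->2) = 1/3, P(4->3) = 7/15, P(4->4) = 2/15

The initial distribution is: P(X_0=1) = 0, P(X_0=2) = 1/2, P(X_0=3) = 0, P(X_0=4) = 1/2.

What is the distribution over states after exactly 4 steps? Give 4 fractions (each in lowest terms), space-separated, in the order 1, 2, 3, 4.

Propagating the distribution step by step (d_{t+1} = d_t * P):
d_0 = (1=0, 2=1/2, 3=0, 4=1/2)
  d_1[1] = 0*2/15 + 1/2*1/3 + 0*2/5 + 1/2*1/15 = 1/5
  d_1[2] = 0*1/15 + 1/2*4/15 + 0*1/5 + 1/2*1/3 = 3/10
  d_1[3] = 0*3/5 + 1/2*2/15 + 0*1/3 + 1/2*7/15 = 3/10
  d_1[4] = 0*1/5 + 1/2*4/15 + 0*1/15 + 1/2*2/15 = 1/5
d_1 = (1=1/5, 2=3/10, 3=3/10, 4=1/5)
  d_2[1] = 1/5*2/15 + 3/10*1/3 + 3/10*2/5 + 1/5*1/15 = 13/50
  d_2[2] = 1/5*1/15 + 3/10*4/15 + 3/10*1/5 + 1/5*1/3 = 11/50
  d_2[3] = 1/5*3/5 + 3/10*2/15 + 3/10*1/3 + 1/5*7/15 = 53/150
  d_2[4] = 1/5*1/5 + 3/10*4/15 + 3/10*1/15 + 1/5*2/15 = 1/6
d_2 = (1=13/50, 2=11/50, 3=53/150, 4=1/6)
  d_3[1] = 13/50*2/15 + 11/50*1/3 + 53/150*2/5 + 1/6*1/15 = 293/1125
  d_3[2] = 13/50*1/15 + 11/50*4/15 + 53/150*1/5 + 1/6*1/3 = 91/450
  d_3[3] = 13/50*3/5 + 11/50*2/15 + 53/150*1/3 + 1/6*7/15 = 857/2250
  d_3[4] = 13/50*1/5 + 11/50*4/15 + 53/150*1/15 + 1/6*2/15 = 176/1125
d_3 = (1=293/1125, 2=91/450, 3=857/2250, 4=176/1125)
  d_4[1] = 293/1125*2/15 + 91/450*1/3 + 857/2250*2/5 + 176/1125*1/15 = 8941/33750
  d_4[2] = 293/1125*1/15 + 91/450*4/15 + 857/2250*1/5 + 176/1125*1/3 = 6737/33750
  d_4[3] = 293/1125*3/5 + 91/450*2/15 + 857/2250*1/3 + 176/1125*7/15 = 479/1250
  d_4[4] = 293/1125*1/5 + 91/450*4/15 + 857/2250*1/15 + 176/1125*2/15 = 571/3750
d_4 = (1=8941/33750, 2=6737/33750, 3=479/1250, 4=571/3750)

Answer: 8941/33750 6737/33750 479/1250 571/3750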